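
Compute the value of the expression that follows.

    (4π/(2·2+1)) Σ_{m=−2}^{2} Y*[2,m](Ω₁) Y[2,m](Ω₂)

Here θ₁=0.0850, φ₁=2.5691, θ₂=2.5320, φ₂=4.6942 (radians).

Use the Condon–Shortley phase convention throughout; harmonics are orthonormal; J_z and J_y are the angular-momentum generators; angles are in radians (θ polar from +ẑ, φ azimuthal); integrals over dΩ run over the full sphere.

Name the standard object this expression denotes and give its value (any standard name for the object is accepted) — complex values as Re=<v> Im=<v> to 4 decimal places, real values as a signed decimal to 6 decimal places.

Legendre polynomial (addition theorem), +0.564723

This sum is the spherical-harmonic addition theorem: it equals the Legendre polynomial P_l(cos γ) of the angle γ between the two directions.
Expand P_2 via completeness: Σ_{m} conj(Y_{2,m}) at Ω₁ times Y_{2,m} at Ω₂ —
  m=-2: (0.001150, -0.002536) × (-0.126535, -0.004605) = (-0.000157, 0.000316)  (running Σ = (-0.000157, 0.000316))
  m=-1: (-0.054931, 0.035402) × (0.006596, -0.362582) = (0.012474, 0.020150)  (running Σ = (0.012317, 0.020466))
  m=0: (0.623963, -0.000000) × (0.320632, 0.000000) = (0.200063, 0.000000)  (running Σ = (0.212379, 0.020466))
  m=1: (0.054931, 0.035402) × (-0.006596, -0.362582) = (0.012474, -0.020150)  (running Σ = (0.224853, 0.000316))
  m=2: (0.001150, 0.002536) × (-0.126535, 0.004605) = (-0.000157, -0.000316)  (running Σ = (0.224696, -0.000000))
Accumulated sum (0.224696, -0.000000); after 4π/(2l+1) scaling, (0.564723, -0.000000) ⇒ P_2 = 0.564723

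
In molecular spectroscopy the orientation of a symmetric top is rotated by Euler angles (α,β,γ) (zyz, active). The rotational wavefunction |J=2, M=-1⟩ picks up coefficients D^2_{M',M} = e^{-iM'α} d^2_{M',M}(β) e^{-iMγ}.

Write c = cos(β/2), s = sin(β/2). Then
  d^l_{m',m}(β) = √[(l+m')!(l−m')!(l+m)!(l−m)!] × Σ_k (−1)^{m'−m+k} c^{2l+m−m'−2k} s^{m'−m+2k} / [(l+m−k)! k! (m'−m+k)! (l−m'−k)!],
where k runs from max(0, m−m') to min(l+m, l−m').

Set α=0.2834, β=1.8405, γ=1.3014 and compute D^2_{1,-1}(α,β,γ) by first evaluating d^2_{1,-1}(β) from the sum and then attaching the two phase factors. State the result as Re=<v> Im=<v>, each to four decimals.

Re=0.1553 Im=0.2517

D^2_{1,-1}(0.2834,1.8405,1.3014) = e^{-i·1·0.2834}·d^2_{1,-1}(1.8405)·e^{-i·-1·1.3014}. Compute d first:
c=cos(1.840500/2)=0.605621, s=sin(1.840500/2)=0.795753; N=√[6·1·1·6]=6.000000
The bounds max(0,m−m')=0 and min(l+m,l−m')=1 give 2 terms
  k=0: (−1)^2·6.0000/(2)·0.6056^2·0.7958^2 = +0.696755
  k=1: (−1)^3·6.0000/(6)·0.6056^0·0.7958^4 = -0.400971
d^2_{1,-1}(1.8405) = +0.696755 -0.400971 = +0.295784
Phases: e^{-i·(1)·0.2834}=+0.960110-0.279622i, e^{-i·(-1)·1.3014}=+0.266150+0.963932i ⇒ D=+0.155307+0.251730i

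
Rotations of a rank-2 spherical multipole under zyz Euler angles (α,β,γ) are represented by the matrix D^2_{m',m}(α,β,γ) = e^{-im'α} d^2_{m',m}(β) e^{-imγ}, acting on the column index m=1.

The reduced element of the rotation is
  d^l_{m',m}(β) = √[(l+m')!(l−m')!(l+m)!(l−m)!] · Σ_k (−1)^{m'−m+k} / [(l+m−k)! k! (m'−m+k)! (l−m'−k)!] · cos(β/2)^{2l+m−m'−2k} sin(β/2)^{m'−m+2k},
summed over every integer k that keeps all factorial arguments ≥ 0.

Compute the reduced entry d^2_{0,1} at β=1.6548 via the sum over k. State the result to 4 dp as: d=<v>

d=-0.1024

d^2_{0,1}(β=1.6548) via the finite sum:
With c≡cos(β/2)=0.676792 and s≡sin(β/2)=0.736174, N=[2·2·6·1]^{1/2}=4.898979
Admissible k: 1..2 (factorial args all ≥0)
  k=1: (−1)^0·4.8990/(2)·0.6768^3·0.7362^1 = +0.559013
  k=2: (−1)^1·4.8990/(2)·0.6768^1·0.7362^3 = -0.661413
d^2_{0,1}(1.6548) = +0.559013 -0.661413 = -0.102400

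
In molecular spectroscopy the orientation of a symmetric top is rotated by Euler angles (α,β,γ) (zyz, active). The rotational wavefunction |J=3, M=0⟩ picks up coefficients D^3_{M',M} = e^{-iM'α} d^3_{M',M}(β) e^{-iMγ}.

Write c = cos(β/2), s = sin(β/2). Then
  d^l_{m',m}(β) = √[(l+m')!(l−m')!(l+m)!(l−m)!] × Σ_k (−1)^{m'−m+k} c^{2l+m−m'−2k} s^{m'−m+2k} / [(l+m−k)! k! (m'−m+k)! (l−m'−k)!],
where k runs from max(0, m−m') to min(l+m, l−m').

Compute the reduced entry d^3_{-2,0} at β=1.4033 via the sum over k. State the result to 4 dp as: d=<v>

d^3_{-2,0}(β=1.4033) via the finite sum:
Half-angle: c=0.763778, s=0.645479. N=√(1·120·6·6)=65.726707
Admissible k: 2..3 (factorial args all ≥0)
  k=2: (−1)^0·65.7267/(12)·0.7638^4·0.6455^2 = +0.776593
  k=3: (−1)^1·65.7267/(12)·0.7638^2·0.6455^4 = -0.554655
d^3_{-2,0}(1.4033) = +0.776593 -0.554655 = +0.221938

d=0.2219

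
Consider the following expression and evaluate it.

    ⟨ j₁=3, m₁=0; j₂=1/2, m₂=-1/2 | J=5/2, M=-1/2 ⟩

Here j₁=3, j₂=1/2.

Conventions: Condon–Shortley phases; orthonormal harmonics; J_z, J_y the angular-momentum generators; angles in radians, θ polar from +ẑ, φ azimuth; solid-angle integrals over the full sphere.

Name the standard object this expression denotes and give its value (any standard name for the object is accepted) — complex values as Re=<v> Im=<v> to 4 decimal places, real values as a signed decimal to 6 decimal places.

Clebsch–Gordan coefficient, +√(3/7) ≈ +0.654654

This is a Clebsch–Gordan (vector-coupling) coefficient.
√[6·1!5!0!/7! · 3!3!0!1!2!3!] = √(432/7)
  +(−1)^0/∏(0,1,3,0,2,0)! = 1/12  (running 1/12)
⟨..|..⟩ = √(432/7)·(1/12) = +0.654654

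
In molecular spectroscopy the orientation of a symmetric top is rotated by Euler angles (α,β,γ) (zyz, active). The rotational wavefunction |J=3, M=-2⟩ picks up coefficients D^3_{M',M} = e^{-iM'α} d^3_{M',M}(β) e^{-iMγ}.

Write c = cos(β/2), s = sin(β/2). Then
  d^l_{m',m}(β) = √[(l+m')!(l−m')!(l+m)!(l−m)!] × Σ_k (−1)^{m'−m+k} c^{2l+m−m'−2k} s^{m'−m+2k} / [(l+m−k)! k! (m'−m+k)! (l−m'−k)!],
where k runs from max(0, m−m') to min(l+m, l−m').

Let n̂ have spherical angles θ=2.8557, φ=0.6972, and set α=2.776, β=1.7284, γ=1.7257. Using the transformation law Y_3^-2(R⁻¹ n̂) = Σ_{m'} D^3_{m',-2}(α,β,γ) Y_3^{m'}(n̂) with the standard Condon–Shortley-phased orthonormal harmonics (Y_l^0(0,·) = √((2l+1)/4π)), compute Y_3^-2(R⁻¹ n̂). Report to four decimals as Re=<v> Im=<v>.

Need the full column D^3_{m',-2} for m'=−3..3 at α=2.7760, β=1.7284, γ=1.7257.
cos(β/2)=0.649249, sin(β/2)=0.760576
d^3_{-3,-2}: single k=1 term ⇒ +0.214919;  D = +0.151731-0.152209i
d^3_{-2,-2}: k∈[0..1] ⇒ +0.074897 -0.513925 = -0.439028;  D = +0.400624-0.179570i
d^3_{-1,-2}: k∈[0..1] ⇒ -0.277459 +0.761538 = +0.484079;  D = +0.483326-0.026990i
d^3_{0,-2}: k∈[0..1] ⇒ +0.562977 -0.772598 = -0.209621;  D = +0.199642+0.063908i
d^3_{1,-2}: k∈[0..1] ⇒ -0.761538 +0.522546 = -0.238992;  D = -0.186523-0.149420i
d^3_{2,-2}: k∈[0..1] ⇒ +0.705282 -0.193578 = +0.511704;  D = -0.258597-0.441553i
d^3_{3,-2}: single k=0 term ⇒ -0.404762;  D = -0.066168-0.399317i
Y_3^{m'}(θ=2.8557,φ=0.6972) and Σ D·Y over m':
  (+0.1517-0.1522i)·(-0.0047-0.0081i)  (+0.4006-0.1796i)·(-0.0137+0.0768i)  (+0.4833-0.0270i)·(+0.2517-0.2108i)  (+0.1996+0.0639i)·(-0.5737+0.0000i)  (-0.1865-0.1494i)·(-0.2517-0.2108i)  (-0.2586-0.4416i)·(-0.0137-0.0768i)  (-0.0662-0.3993i)·(+0.0047-0.0081i)
Y_3^-2(R⁻¹ n̂) = -0.010663-0.011151i

Re=-0.0107 Im=-0.0112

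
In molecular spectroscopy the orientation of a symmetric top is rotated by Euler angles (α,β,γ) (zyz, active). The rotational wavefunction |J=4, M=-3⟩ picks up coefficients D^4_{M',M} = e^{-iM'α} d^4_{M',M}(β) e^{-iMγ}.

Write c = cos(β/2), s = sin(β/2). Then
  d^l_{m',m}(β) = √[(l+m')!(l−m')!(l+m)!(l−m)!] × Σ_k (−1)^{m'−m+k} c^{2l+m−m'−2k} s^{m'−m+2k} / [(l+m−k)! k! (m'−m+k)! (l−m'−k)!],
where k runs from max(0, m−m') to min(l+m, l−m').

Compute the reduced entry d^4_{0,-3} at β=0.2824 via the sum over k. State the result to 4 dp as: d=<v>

d^4_{0,-3}(β=0.2824) via the finite sum:
With c≡cos(β/2)=0.990048 and s≡sin(β/2)=0.140731, N=[24·24·1·5040]^{1/2}=1703.830978
k: max(0,(-3)−(0))=0 … min(4+(-3),4−(0))=1
  k=0: (−1)^3·1703.8310/(144)·0.9900^5·0.1407^3 = -0.031370
  k=1: (−1)^4·1703.8310/(144)·0.9900^3·0.1407^5 = +0.000634
d^4_{0,-3}(0.2824) = -0.031370 +0.000634 = -0.030736

d=-0.0307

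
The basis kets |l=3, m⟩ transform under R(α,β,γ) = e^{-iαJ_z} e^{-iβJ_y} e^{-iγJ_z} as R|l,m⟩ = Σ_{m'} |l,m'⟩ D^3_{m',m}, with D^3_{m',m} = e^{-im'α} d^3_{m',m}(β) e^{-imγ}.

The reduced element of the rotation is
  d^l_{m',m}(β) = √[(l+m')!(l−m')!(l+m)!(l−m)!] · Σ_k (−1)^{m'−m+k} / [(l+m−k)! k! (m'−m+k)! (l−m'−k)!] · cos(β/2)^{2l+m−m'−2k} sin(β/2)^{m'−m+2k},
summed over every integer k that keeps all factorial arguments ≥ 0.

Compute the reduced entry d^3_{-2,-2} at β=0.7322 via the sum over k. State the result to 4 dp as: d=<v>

d=0.1757

d^3_{-2,-2}(β=0.7322) via the finite sum:
With c≡cos(β/2)=0.933731 and s≡sin(β/2)=0.357977, N=[1·120·1·120]^{1/2}=120.000000
Admissible k: 0..1 (factorial args all ≥0)
  k=0: (−1)^0·120.0000/(120)·0.9337^6·0.3580^0 = +0.662719
  k=1: (−1)^1·120.0000/(24)·0.9337^4·0.3580^2 = -0.487041
d^3_{-2,-2}(0.7322) = +0.662719 -0.487041 = +0.175678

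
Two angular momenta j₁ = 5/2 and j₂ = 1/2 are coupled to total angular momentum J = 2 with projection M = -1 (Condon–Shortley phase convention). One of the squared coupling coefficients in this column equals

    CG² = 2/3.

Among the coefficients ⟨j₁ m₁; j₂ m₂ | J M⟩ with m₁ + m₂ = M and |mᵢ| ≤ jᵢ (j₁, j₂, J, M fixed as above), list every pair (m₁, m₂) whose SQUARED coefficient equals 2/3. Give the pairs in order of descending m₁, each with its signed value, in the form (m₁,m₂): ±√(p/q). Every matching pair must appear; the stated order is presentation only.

Admissible pairs with m₁+m₂ = M = -1: (-3/2,1/2), (-1/2,-1/2)
  (m₁,m₂)=(-1/2,-1/2): CG² = 1/3, CG = +√(1/3)
  (m₁,m₂)=(-3/2,1/2): CG² = 2/3, CG = −√(2/3)   ← matches the target
Pairs with CG² = 2/3: (-3/2,1/2): −√(2/3)

(-3/2,1/2): −√(2/3)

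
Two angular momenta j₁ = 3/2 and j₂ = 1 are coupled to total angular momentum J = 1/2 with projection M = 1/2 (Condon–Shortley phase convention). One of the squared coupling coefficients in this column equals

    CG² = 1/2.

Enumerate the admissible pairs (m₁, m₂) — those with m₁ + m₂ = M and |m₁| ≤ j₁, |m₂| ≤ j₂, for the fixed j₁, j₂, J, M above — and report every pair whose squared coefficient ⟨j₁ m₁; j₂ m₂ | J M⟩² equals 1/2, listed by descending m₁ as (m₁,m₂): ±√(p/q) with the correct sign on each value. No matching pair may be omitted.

Admissible pairs with m₁+m₂ = M = 1/2: (-1/2,1), (1/2,0), (3/2,-1)
  (m₁,m₂)=(3/2,-1): CG² = 1/2, CG = +√(1/2)   ← matches the target
  (m₁,m₂)=(1/2,0): CG² = 1/3, CG = −√(1/3)
  (m₁,m₂)=(-1/2,1): CG² = 1/6, CG = +√(1/6)
Pairs with CG² = 1/2: (3/2,-1): +√(1/2)

(3/2,-1): +√(1/2)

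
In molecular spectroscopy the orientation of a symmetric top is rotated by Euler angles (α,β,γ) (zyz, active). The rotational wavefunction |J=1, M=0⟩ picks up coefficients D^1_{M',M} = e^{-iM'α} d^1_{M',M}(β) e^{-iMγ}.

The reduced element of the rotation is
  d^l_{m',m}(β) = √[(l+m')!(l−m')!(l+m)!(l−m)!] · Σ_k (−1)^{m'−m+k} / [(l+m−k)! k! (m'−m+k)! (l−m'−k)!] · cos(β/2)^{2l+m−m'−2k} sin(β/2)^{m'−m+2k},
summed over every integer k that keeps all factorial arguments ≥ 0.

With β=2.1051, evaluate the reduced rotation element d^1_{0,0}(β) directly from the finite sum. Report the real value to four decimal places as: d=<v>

d=-0.5092

d^1_{0,0}(β=2.1051) via the finite sum:
With c≡cos(β/2)=0.495358 and s≡sin(β/2)=0.868689, N=[1·1·1·1]^{1/2}=1.000000
k: max(0,(0)−(0))=0 … min(1+(0),1−(0))=1
  k=0: (−1)^0·1.0000/(1)·0.4954^2·0.8687^0 = +0.245379
  k=1: (−1)^1·1.0000/(1)·0.4954^0·0.8687^2 = -0.754621
d^1_{0,0}(2.1051) = +0.245379 -0.754621 = -0.509242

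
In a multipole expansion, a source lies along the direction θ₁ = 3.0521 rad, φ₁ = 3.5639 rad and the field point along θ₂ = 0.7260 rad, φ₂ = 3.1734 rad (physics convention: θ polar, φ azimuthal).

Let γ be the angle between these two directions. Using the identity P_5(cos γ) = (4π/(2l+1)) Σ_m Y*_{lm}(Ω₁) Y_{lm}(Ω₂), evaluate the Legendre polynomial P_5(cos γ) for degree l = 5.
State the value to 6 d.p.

0.348989

Expand P_5 via completeness: Σ_{m} conj(Y_{5,m}) at Ω₁ times Y_{5,m} at Ω₂ —
  m=-5: (+0.000001-0.000002i) × (-0.059100+0.009479i) = -0.000000+0.000000i  (running Σ = -0.000000+0.000000i)
  m=-4: (+0.000011-0.000093i) × (+0.211491-0.027054i) = -0.000000-0.000020i  (running Σ = -0.000000-0.000020i)
  m=-3: (-0.000586-0.001868i) × (-0.406410+0.038899i) = +0.000311+0.000736i  (running Σ = +0.000311+0.000717i)
  m=-2: (-0.017691-0.019921i) × (+0.377840-0.024069i) = -0.007164-0.007101i  (running Σ = -0.006853-0.006384i)
  m=-1: (-0.203074-0.091250i) × (+0.055563-0.001768i) = -0.011445-0.004711i  (running Σ = -0.018298-0.011096i)
  m=0: (-0.880224-0.000000i) × (-0.388634+0.000000i) = +0.342085+0.000000i  (running Σ = +0.323787-0.011096i)
  m=1: (+0.203074-0.091250i) × (-0.055563-0.001768i) = -0.011445+0.004711i  (running Σ = +0.312342-0.006384i)
  m=2: (-0.017691+0.019921i) × (+0.377840+0.024069i) = -0.007164+0.007101i  (running Σ = +0.305178+0.000717i)
  m=3: (+0.000586-0.001868i) × (+0.406410+0.038899i) = +0.000311-0.000736i  (running Σ = +0.305489-0.000020i)
  m=4: (+0.000011+0.000093i) × (+0.211491+0.027054i) = -0.000000+0.000020i  (running Σ = +0.305488+0.000000i)
  m=5: (-0.000001-0.000002i) × (+0.059100+0.009479i) = -0.000000-0.000000i  (running Σ = +0.305488+0.000000i)
Accumulated sum +0.305488+0.000000i; after 4π/(2l+1) scaling, +0.348989+0.000000i ⇒ P_5 = 0.348989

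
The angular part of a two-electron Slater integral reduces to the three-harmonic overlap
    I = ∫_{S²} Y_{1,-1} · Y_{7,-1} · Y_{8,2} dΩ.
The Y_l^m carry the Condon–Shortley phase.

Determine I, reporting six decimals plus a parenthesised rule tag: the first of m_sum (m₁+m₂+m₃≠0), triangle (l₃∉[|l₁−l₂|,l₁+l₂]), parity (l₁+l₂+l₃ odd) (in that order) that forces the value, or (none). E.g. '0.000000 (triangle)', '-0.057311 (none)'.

0.205254 (none)

Checks pass: Σm=0; 16 even; l₃=8∈[6,8].
(2·1+1)(2·7+1)(2·8+1) = 765
Δ: 0! 2! 14! / 17! → 1/2040
sum: t=0:+1/25401600 = 1/25401600
3j²(1 7 8; 0 0 0) = Δ·Π!·Σ² = 8/255  (sign +1)
sum: t=0:+1/58060800 = 1/58060800
3j²(1 7 8; -1 -1 2) = Δ·Π!·Σ² = 3/136  (sign +1)
combine: 4πI² = 765·8/255·3/136 = 9/17
take √, sign +1: I = 0.20525411
No selection rule forces the value: the integral is nonzero (none).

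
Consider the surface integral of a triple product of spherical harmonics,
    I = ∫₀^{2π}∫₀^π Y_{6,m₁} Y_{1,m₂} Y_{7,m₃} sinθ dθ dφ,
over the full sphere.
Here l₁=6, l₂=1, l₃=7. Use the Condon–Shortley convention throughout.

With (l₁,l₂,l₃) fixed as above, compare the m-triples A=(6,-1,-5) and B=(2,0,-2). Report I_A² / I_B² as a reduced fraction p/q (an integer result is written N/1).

1/45

l's match ⇒ only the (l;m) 3-j factors differ between A and B.
A: triangle coeff Δ(6,1,7) = 1/1365; Σ_t [0,0]: t=0:+1/958003200 = 1/958003200; (3j)²=1/1365 [(6 1 7; 6 -1 -5)], sign=+1
B: triangle coeff Δ(6,1,7) = 1/1365; Σ_t [0,0]: t=0:+1/967680 = 1/967680; (3j)²=3/91 [(6 1 7; 2 0 -2)], sign=-1
I_A²/I_B² = (1/1365)/(3/91) = 1/45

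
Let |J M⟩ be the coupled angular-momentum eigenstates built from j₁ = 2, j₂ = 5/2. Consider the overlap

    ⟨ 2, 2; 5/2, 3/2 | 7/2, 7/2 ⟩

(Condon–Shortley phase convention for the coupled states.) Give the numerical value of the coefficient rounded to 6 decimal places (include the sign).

+√(4/9) ≈ +0.666667

triangle: 1!*3!*4!/9! = 144/362880
(j±m)!: 4!*0!*4!*1!*7!*0! = 2903040
prefactor² = (2J+1)*Δ*N² = 9216
  k=0: +1/(0!*1!*0!*4!*3!*0!) = 1/144
Σ = 1/144  ⇒  CG² = 9216*(1/144)² = 4/9
CG = +√(4/9) = +0.666667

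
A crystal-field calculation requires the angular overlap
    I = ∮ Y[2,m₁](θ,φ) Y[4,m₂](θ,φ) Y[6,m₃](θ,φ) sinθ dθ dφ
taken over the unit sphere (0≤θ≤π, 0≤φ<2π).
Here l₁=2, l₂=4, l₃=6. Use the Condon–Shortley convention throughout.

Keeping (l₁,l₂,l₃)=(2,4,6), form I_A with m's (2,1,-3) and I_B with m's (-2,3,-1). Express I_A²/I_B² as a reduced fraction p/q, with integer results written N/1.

Shared (l₁,l₂,l₃)=(2,4,6): N and (l;000)² cancel in I_A²/I_B².
A: Δ = 0!·4!·8!/13! = 1/6435; Racah Σ t=0..0: t=0:+1/17280 = 1/17280; ⇒ 3j(2 4 6; 2 1 -3)² = 14/715, sgn -1
B: Δ = 0!·4!·8!/13! = 1/6435; Racah Σ t=0..0: t=0:+1/120960 = 1/120960; ⇒ 3j(2 4 6; -2 3 -1)² = 1/1287, sgn -1
I_A²/I_B² = (14/715)/(1/1287) = 126/5

126/5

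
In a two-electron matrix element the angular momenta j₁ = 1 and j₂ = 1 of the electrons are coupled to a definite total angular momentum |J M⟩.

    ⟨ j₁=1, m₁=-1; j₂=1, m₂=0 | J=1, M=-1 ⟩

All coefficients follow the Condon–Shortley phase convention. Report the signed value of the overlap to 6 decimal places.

j₁+j₂−J=1  J+j₁−j₂=1  J−j₁+j₂=1  j₁+j₂+J+1=4
(j₁±m₁, j₂±m₂, J±M) = (0,2,1,1,0,2)
P² = 1/2
sum k=1..1:
  [1] −1/1 = -1
S = -1
C² = P²·S² = 1/2 ; C = -0.707107

-0.707107  (= −√(1/2))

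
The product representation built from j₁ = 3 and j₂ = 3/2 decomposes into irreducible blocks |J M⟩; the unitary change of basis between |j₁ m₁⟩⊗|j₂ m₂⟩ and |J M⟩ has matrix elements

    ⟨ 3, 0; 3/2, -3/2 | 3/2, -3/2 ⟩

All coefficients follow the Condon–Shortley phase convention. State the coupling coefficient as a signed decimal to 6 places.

+√(1/35) = +0.169031

triangle: 3!×3!×0!/7! = 36/5040
(j±m)!: 3!×3!×0!×3!×0!×3! = 1296
prefactor² = (2J+1)×Δ×N² = 1296/35
  k=0: +1/(0!×3!×3!×0!×0!×0!) = 1/36
Σ = 1/36  ⇒  CG² = 1296/35×(1/36)² = 1/35
CG = +√(1/35) = +0.169031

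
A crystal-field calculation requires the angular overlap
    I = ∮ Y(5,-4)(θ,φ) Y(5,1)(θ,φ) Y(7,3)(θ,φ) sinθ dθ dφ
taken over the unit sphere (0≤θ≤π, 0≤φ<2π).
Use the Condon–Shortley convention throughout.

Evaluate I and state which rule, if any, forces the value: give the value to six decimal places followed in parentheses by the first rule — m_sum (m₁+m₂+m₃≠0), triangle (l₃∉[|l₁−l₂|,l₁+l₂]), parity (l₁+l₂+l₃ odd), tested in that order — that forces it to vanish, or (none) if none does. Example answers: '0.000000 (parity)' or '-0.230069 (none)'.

0.000000 (parity)

Σlᵢ=17 odd — θ-integrand is odd under cosθ→−cosθ; I=0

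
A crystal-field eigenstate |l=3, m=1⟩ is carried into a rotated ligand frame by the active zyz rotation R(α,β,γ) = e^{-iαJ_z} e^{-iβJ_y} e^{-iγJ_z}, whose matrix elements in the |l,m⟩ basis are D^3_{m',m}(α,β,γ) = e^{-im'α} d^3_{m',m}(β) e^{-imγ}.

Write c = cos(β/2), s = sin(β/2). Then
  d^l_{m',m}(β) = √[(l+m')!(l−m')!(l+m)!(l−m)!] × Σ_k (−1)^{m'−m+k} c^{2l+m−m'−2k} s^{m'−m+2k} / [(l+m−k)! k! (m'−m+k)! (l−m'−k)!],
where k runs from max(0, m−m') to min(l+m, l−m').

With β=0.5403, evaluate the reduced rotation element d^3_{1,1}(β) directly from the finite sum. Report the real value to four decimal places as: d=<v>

d=0.3379

d^3_{1,1}(β=0.5403) via the finite sum:
c=cos(0.540300/2)=0.963731, s=sin(0.540300/2)=0.266876; N=√[24·2·24·2]=48.000000
k: max(0,(1)−(1))=0 … min(3+(1),3−(1))=2
  k=0: (−1)^0·48.0000/(48)·0.9637^6·0.2669^0 = +0.801188
  k=1: (−1)^1·48.0000/(6)·0.9637^4·0.2669^2 = -0.491510
  k=2: (−1)^2·48.0000/(8)·0.9637^2·0.2669^4 = +0.028268
d^3_{1,1}(0.5403) = +0.801188 -0.491510 +0.028268 = +0.337947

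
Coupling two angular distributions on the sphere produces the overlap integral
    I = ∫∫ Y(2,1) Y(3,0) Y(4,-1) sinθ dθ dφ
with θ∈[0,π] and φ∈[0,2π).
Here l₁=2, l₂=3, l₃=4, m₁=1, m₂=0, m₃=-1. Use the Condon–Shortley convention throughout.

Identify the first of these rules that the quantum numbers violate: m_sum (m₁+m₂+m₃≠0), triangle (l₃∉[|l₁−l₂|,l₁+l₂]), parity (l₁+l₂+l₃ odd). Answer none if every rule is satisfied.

parity

Σmᵢ = 0  ✓
l₃∈[|l₁−l₂|,l₁+l₂]=[1,5], have l₃=4  ✓
Σlᵢ = 9 ⇒ odd  ✗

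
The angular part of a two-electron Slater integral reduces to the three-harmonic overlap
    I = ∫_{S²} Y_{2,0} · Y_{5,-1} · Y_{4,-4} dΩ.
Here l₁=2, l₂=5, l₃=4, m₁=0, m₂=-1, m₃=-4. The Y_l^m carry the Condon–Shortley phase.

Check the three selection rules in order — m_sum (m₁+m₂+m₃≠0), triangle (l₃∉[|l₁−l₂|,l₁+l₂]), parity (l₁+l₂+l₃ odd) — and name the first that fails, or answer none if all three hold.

azimuthal sum: 0 − 1 − 4 = -5  ✗
3 ≤ 4 ≤ 7 (triangle on l)
L = 2 + 5 + 4 = 11 (odd)

m_sum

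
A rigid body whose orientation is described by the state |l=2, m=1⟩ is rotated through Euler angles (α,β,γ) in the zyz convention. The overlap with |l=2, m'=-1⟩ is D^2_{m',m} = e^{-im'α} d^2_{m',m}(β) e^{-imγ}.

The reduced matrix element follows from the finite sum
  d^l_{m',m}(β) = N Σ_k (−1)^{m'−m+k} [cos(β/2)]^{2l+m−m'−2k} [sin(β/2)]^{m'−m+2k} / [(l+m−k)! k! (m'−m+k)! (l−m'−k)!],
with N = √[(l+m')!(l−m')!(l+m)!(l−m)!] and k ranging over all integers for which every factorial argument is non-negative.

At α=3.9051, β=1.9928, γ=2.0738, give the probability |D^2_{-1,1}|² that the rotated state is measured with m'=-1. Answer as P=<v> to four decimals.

Split into d^2_{-1,1}(β=1.9928) × two z-phases.
c=cos(1.992800/2)=0.543328, s=sin(1.992800/2)=0.839520; N=√[1·6·6·1]=6.000000
The bounds max(0,m−m')=2 and min(l+m,l−m')=3 give 2 terms
  k=2: (−1)^0·6.0000/(2)·0.5433^2·0.8395^2 = +0.624178
  k=3: (−1)^1·6.0000/(6)·0.5433^0·0.8395^4 = -0.496735
d^2_{-1,1}(1.9928) = +0.624178 -0.496735 = +0.127442
|D^2_{-1,1}|² = |d^2_{-1,1}(β)|² = (+0.127442)² = 0.016241 (the z-rotation phases have unit modulus)

P=0.0162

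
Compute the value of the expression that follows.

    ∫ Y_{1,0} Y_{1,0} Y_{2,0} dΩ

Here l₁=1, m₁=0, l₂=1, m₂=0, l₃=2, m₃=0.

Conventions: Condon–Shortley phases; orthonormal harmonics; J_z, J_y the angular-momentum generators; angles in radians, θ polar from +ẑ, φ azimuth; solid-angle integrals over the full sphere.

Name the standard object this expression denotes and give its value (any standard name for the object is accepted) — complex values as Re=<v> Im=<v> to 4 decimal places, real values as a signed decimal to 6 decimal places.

Gaunt coefficient, +0.252313

This is a Gaunt coefficient — the integral of a triple product of spherical harmonics over the sphere.
m-sum 0 ✓  L=4 even ✓  0≤2≤2 ✓
Π(2lᵢ+1) = 3×3×5 = 45
triangle coeff Δ(1,1,2) = 1/30
Σ_t [0,0]: t=0:+1/1 = 1/1
(3j)²=2/15 [(1 1 2; 0 0 0)], sign=+1
(m-triple is (0,0,0) — same symbol as above.)
⇒ 4πI² = 4/5
I = (+1)√(4/5/(4π)) = 0.25231325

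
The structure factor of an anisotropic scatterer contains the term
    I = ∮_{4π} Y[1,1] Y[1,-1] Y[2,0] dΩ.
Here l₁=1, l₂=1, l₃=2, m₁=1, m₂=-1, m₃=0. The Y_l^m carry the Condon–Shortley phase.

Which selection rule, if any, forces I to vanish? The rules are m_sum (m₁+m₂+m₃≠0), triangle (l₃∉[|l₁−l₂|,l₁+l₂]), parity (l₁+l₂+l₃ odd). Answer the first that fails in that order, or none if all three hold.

none

m₁+m₂+m₃ = 1 − 1 + 0 = 0  ✓
triangle: |1−1|=0 ≤ l₃=2 ≤ 1+1=2  ✓
parity: l₁+l₂+l₃ = 4 is even  ✓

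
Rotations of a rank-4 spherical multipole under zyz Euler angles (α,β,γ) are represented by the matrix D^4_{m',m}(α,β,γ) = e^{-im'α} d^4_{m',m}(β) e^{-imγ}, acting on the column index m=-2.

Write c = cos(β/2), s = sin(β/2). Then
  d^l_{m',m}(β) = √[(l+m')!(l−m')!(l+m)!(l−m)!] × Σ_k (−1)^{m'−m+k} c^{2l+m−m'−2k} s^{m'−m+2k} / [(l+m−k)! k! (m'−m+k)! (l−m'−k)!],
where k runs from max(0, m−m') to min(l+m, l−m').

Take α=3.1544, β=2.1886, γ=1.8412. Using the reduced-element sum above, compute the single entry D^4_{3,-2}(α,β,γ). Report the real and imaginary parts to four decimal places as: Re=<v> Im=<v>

Re=0.1321 Im=0.0726

Split into d^4_{3,-2}(β=2.1886) × two z-phases.
Half-angle: c=0.458669, s=0.888607. N=√(5040·1·2·720)=2693.993318
Admissible k: 0..1 (factorial args all ≥0)
  k=0: (−1)^5·2693.9933/(240)·0.4587^3·0.8886^5 = -0.600111
  k=1: (−1)^6·2693.9933/(720)·0.4587^1·0.8886^7 = +0.750814
d^4_{3,-2}(2.1886) = -0.600111 +0.750814 = +0.150703
D = (-0.999262+0.038413i)·(+0.150703)·(-0.857293-0.514828i) = +0.132081+0.072566i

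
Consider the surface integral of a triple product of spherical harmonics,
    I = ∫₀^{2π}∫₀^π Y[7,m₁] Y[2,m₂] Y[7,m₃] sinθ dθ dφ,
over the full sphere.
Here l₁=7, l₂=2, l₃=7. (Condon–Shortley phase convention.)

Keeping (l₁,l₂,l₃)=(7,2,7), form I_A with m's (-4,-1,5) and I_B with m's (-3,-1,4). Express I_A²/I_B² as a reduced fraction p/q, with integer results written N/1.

l's match ⇒ only the (l;m) 3-j factors differ between A and B.
A: triangle coeff Δ(7,2,7) = 1/185640; Σ_t [0,1]: t=0:+1/79833600 t=1:−1/14515200 = -1/17740800; (3j)²=729/30940 [(7 2 7; -4 -1 5)], sign=-1
B: triangle coeff Δ(7,2,7) = 1/185640; Σ_t [0,1]: t=0:+1/14515200 t=1:−1/4354560 = -1/6220800; (3j)²=77/4420 [(7 2 7; -3 -1 4)], sign=+1
I_A²/I_B² = (729/30940)/(77/4420) = 729/539

729/539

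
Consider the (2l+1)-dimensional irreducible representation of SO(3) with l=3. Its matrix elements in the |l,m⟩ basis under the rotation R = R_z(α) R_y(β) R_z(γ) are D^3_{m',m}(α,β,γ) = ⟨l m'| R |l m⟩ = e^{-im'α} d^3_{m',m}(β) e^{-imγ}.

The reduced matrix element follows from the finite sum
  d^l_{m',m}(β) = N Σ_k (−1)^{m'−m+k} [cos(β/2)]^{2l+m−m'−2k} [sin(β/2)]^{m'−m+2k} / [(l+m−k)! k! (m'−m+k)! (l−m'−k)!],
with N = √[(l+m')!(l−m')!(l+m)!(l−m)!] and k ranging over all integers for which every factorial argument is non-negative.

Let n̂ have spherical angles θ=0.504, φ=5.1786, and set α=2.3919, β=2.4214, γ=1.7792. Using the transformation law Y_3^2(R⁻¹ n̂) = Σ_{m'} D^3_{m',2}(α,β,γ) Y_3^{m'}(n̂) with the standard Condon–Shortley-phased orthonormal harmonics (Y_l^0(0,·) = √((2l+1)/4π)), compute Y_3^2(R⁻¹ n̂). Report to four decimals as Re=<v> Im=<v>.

Need the full column D^3_{m',2} for m'=−3..3 at α=2.3919, β=2.4214, γ=1.7792.
cos(β/2)=0.352364, sin(β/2)=0.935863
d^3_{-3,2}: single k=5 term ⇒ +0.619625;  D = -0.550827-0.283768i
d^3_{-2,2}: k∈[4..5] ⇒ +0.476215 -0.671852 = -0.195637;  D = -0.066237-0.184083i
d^3_{-1,2}: k∈[3..4] ⇒ +0.226800 -0.799932 = -0.573132;  D = -0.225454+0.526926i
d^3_{0,2}: k∈[2..3] ⇒ +0.073953 -0.521667 = -0.447715;  D = +0.409384-0.181254i
d^3_{1,2}: k∈[1..2] ⇒ +0.016076 -0.226800 = -0.210724;  D = -0.199156-0.068859i
d^3_{2,2}: k∈[0..1] ⇒ +0.001914 -0.067509 = -0.065595;  D = +0.030768+0.057932i
d^3_{3,2}: single k=0 term ⇒ -0.012452;  D = +0.003219-0.012029i
Y_3^{m'}(θ=0.504,φ=5.1786) and Σ D·Y over m':
  (-0.5508-0.2838i)·(-0.0463-0.0081i)  (-0.0662-0.1841i)·(-0.1244+0.1676i)  (-0.2255+0.5269i)·(+0.1988+0.3951i)  (+0.4094-0.1813i)·(+0.2725+0.0000i)  (-0.1992-0.0689i)·(-0.1988+0.3951i)  (+0.0308+0.0579i)·(-0.1244-0.1676i)  (+0.0032-0.0120i)·(+0.0463-0.0081i)
Y_3^2(R⁻¹ n̂) = -0.006408-0.082281i

Re=-0.0064 Im=-0.0823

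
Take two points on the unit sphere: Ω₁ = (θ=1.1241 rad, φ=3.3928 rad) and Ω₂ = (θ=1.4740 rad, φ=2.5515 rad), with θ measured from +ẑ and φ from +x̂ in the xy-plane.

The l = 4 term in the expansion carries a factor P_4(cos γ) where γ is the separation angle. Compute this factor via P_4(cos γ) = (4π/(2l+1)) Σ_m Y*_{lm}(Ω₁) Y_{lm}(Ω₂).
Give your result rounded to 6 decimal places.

Summing Y*_{l m}(θ₁,φ₁)·Y_{l m}(θ₂,φ₂) over m ∈ [−4, 4]; prefactor 4π/(2·4+1) = 1.396263:
  term(m=-4) = (-0.123989, -0.028196)   from Y*(Ω₁)=(0.156997, 0.247125), Y(Ω₂)=(-0.308379, 0.305815)
  term(m=-3) = (-0.038569, 0.027401)   from Y*(Ω₁)=(-0.289243, -0.271421), Y(Ω₂)=(0.023636, -0.116912)
  term(m=-2) = (0.002880, -0.025653)   from Y*(Ω₁)=(0.073043, 0.040133), Y(Ω₂)=(-0.117931, -0.286401)
  term(m=-1) = (0.027786, 0.031081)   from Y*(Ω₁)=(0.302377, 0.077599), Y(Ω₂)=(0.110963, 0.074311)
  term(m=+0) = (-0.042035, -0.000000)   from Y*(Ω₁)=(-0.145937, -0.000000), Y(Ω₂)=(0.288038, 0.000000)
  term(m=+1) = (0.027786, -0.031081)   from Y*(Ω₁)=(-0.302377, 0.077599), Y(Ω₂)=(-0.110963, 0.074311)
  term(m=+2) = (0.002880, 0.025653)   from Y*(Ω₁)=(0.073043, -0.040133), Y(Ω₂)=(-0.117931, 0.286401)
  term(m=+3) = (-0.038569, -0.027401)   from Y*(Ω₁)=(0.289243, -0.271421), Y(Ω₂)=(-0.023636, -0.116912)
  term(m=+4) = (-0.123989, 0.028196)   from Y*(Ω₁)=(0.156997, -0.247125), Y(Ω₂)=(-0.308379, -0.305815)
Accumulated sum (-0.305819, 0.000000); after 4π/(2l+1) scaling, (-0.427004, 0.000000) ⇒ P_4 = -0.427004

-0.427004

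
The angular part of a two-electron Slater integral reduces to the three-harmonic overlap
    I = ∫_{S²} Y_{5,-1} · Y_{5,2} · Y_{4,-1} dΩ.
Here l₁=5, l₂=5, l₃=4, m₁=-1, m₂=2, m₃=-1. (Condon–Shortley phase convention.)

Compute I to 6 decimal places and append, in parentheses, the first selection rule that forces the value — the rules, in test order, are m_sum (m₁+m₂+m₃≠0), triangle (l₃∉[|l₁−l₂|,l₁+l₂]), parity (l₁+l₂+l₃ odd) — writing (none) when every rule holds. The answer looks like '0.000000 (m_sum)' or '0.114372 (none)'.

Checks pass: Σm=0; 14 even; l₃=4∈[0,10].
(2·5+1)(2·5+1)(2·4+1) = 1089
Δ: 6! 4! 4! / 15! → 1/3153150
sum: t=1:−1/69120 t=2:+1/1728 t=3:−1/576 t=4:+1/1728 t=5:−1/69120 = -7/11520
3j²(5 5 4; 0 0 0) = Δ·Π!·Σ² = 2/143  (sign -1)
sum: t=3:−1/5184 t=4:+1/1152 t=5:−1/2880 t=6:+1/103680 = 7/20736
3j²(5 5 4; -1 2 -1) = Δ·Π!·Σ² = 35/2574  (sign -1)
combine: 4πI² = 1089·2/143·35/2574 = 35/169
take √, sign +1: I = 0.12837656
No selection rule forces the value: the integral is nonzero (none).

0.128377 (none)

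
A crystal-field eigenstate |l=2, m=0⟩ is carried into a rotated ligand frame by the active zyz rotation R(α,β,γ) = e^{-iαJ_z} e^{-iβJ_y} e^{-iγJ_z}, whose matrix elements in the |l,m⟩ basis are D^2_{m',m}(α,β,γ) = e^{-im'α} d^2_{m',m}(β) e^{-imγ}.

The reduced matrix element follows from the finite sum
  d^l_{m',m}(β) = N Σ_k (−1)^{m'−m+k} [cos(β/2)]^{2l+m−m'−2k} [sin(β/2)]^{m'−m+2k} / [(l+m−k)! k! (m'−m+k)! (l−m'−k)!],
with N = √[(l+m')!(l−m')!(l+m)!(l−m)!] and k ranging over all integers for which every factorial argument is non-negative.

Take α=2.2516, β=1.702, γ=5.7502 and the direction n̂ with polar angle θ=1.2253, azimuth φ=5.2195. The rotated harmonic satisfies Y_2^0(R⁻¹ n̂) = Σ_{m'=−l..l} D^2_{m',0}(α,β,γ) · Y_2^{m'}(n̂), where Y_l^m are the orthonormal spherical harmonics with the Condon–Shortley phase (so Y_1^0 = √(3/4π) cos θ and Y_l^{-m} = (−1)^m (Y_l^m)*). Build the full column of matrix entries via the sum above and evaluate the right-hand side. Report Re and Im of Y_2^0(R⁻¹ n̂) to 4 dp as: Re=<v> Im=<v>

Re=0.5622 Im=0.0000

Need the full column D^2_{m',0} for m'=−2..2 at α=2.2516, β=1.7020, γ=5.7502.
cos(β/2)=0.659232, sin(β/2)=0.751940
d^2_{-2,0}: single k=2 term ⇒ +0.601891;  D = -0.124993-0.588770i
d^2_{-1,0}: k∈[1..2] ⇒ +0.527683 -0.686536 = -0.158853;  D = +0.099985-0.123440i
d^2_{0,0}: k∈[0..2] ⇒ +0.188865 -0.982884 +0.319693 = -0.474326;  D = -0.474326+0.000000i
d^2_{1,0}: k∈[0..1] ⇒ -0.527683 +0.686536 = +0.158853;  D = -0.099985-0.123440i
d^2_{2,0}: single k=0 term ⇒ +0.601891;  D = -0.124993+0.588770i
Y_2^{m'}(θ=1.2253,φ=5.2195) and Σ D·Y over m':
  (-0.1250-0.5888i)·(-0.1807+0.2904i)  (+0.1000-0.1234i)·(+0.1196+0.2152i)  (-0.4743+0.0000i)·(-0.2069+0.0000i)  (-0.1000-0.1234i)·(-0.1196+0.2152i)  (-0.1250+0.5888i)·(-0.1807-0.2904i)
Y_2^0(R⁻¹ n̂) = +0.562228+0.000000i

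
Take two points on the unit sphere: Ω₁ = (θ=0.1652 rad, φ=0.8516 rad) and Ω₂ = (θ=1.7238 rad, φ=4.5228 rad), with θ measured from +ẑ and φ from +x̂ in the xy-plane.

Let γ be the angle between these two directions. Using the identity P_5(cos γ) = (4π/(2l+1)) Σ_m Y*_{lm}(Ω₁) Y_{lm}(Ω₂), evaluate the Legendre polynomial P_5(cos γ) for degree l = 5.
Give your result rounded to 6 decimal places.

-0.346465

Addition theorem: P_5(cos γ) = (4π/11) Σ_m Y*_{lm}(Ω₁) Y_{lm}(Ω₂), m = −5…5:
  term(m=-5) = +0.000022+0.000012i   from Y*(Ω₁)=-0.000025-0.000050i, Y(Ω₂)=-0.355466+0.255303i
  term(m=-4) = +0.000118+0.000193i   from Y*(Ω₁)=-0.001022-0.000277i, Y(Ω₂)=-0.154936-0.146775i
  term(m=-3) = -0.000057-0.003152i   from Y*(Ω₁)=-0.009937+0.006608i, Y(Ω₂)=-0.142267+0.222560i
  term(m=-2) = +0.009968-0.017755i   from Y*(Ω₁)=-0.011452+0.085991i, Y(Ω₂)=-0.218043-0.086881i
  term(m=-1) = -0.071655+0.041946i   from Y*(Ω₁)=+0.251843+0.287608i, Y(Ω₂)=-0.040931+0.213299i
  term(m=+0) = -0.180070+0.000000i   from Y*(Ω₁)=+0.753476-0.000000i, Y(Ω₂)=-0.238986+0.000000i
  term(m=+1) = -0.071655-0.041946i   from Y*(Ω₁)=-0.251843+0.287608i, Y(Ω₂)=+0.040931+0.213299i
  term(m=+2) = +0.009968+0.017755i   from Y*(Ω₁)=-0.011452-0.085991i, Y(Ω₂)=-0.218043+0.086881i
  term(m=+3) = -0.000057+0.003152i   from Y*(Ω₁)=+0.009937+0.006608i, Y(Ω₂)=+0.142267+0.222560i
  term(m=+4) = +0.000118-0.000193i   from Y*(Ω₁)=-0.001022+0.000277i, Y(Ω₂)=-0.154936+0.146775i
  term(m=+5) = +0.000022-0.000012i   from Y*(Ω₁)=+0.000025-0.000050i, Y(Ω₂)=+0.355466+0.255303i
Accumulated sum -0.303278+0.000000i; after 4π/(2l+1) scaling, -0.346465+0.000000i ⇒ P_5 = -0.346465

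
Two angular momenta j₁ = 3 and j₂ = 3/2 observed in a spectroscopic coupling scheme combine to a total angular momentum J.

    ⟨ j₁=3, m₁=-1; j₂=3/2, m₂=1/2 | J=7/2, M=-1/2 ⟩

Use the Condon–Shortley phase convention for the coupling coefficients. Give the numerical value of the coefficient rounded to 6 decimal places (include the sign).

√[8·1!5!2!/9! · 2!4!2!1!3!4!] = √(512/7)
  +(−1)^0/∏(0,1,4,2,1,0)! = 1/48  (running 1/48)
  +(−1)^1/∏(1,0,3,1,2,1)! = -1/12  (running -1/16)
⟨..|..⟩ = √(512/7)·(-1/16) = -0.534522

-0.534522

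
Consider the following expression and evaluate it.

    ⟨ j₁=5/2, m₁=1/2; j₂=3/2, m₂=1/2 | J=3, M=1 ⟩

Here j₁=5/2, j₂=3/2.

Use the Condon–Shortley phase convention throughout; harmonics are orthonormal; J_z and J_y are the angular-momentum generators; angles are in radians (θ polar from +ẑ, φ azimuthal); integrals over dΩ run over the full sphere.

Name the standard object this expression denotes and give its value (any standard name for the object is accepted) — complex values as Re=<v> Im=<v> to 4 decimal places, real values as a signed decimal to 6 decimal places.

Clebsch–Gordan coefficient, −√(1/60) ≈ -0.129099

This is a Clebsch–Gordan (vector-coupling) coefficient.
triangle: 1!*4!*2!/8! = 48/40320
(j±m)!: 3!*2!*2!*1!*4!*2! = 1152
prefactor² = (2J+1)*Δ*N² = 48/5
  k=0: +1/(0!*1!*2!*2!*2!*0!) = 1/8
  k=1: −1/(1!*0!*1!*1!*3!*1!) = -1/6
Σ = -1/24  ⇒  CG² = 48/5*(-1/24)² = 1/60
CG = −√(1/60) = -0.129099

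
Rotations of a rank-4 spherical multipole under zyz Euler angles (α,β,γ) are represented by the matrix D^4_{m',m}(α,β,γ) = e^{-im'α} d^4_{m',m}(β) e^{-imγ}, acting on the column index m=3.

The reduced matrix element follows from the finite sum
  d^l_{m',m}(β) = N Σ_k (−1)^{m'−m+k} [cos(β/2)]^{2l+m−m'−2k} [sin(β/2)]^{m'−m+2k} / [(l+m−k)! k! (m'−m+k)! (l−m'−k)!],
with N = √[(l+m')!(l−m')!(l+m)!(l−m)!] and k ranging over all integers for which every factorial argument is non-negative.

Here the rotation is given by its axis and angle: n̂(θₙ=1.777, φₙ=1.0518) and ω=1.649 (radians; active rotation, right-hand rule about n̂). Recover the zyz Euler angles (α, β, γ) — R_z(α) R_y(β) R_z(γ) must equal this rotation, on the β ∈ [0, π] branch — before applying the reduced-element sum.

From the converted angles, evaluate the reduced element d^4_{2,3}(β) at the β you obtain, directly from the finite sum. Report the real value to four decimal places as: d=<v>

d=-0.4660

Axis–angle → zyz. n̂ = (sinθₙcosφₙ, sinθₙsinφₙ, cosθₙ) = (+0.485501, +0.849922, -0.204745), ω = 1.6490.
R = I cosω + sinω [n̂]ₓ + (1−cosω) n̂n̂ᵀ gives
  R = [+0.176002, +0.648995, +0.740155; +0.240755, +0.700678, -0.671630; -0.954495, +0.296404, -0.032928]
β = atan2(√(R₁₃²+R₂₃²), R₃₃) = 1.603731; α = atan2(R₂₃, R₁₃) mod 2π = 5.546287; γ = atan2(R₃₂, −R₃₁) mod 2π = 0.301094
d^4_{2,3}(β=1.6037) via the finite sum:
c=cos(1.603731/2)=0.695367, s=sin(1.603731/2)=0.718654; N=√[720·2·5040·1]=2693.993318
k∈{1,2} keeps every argument non-negative
  k=1: (−1)^0·2693.9933/(720)·0.6954^7·0.7187^1 = +0.211390
  k=2: (−1)^1·2693.9933/(240)·0.6954^5·0.7187^3 = -0.677356
d^4_{2,3}(1.6037) = +0.211390 -0.677356 = -0.465966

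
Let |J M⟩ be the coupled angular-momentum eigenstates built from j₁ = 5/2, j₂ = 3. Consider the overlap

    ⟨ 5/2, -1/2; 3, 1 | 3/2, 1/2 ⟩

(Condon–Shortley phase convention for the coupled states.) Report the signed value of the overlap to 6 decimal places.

−√(1/105) ≈ -0.097590

triangle: 4!·1!·2!/8! = 48/40320
(j±m)!: 2!·3!·4!·2!·2!·1! = 1152
prefactor² = (2J+1)·Δ·N² = 192/35
  k=2: +1/(2!·2!·1!·2!·0!·0!) = 1/8
  k=3: −1/(3!·1!·0!·1!·1!·1!) = -1/6
Σ = -1/24  ⇒  CG² = 192/35·(-1/24)² = 1/105
CG = −√(1/105) = -0.097590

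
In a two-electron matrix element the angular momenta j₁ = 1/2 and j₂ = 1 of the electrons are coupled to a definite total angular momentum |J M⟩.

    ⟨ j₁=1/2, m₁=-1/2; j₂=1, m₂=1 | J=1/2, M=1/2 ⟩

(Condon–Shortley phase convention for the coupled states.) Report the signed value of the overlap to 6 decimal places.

−√(2/3) ≈ -0.816497

j₁+j₂−J=1  J+j₁−j₂=0  J−j₁+j₂=1  j₁+j₂+J+1=3
(j₁±m₁, j₂±m₂, J±M) = (0,1,2,0,1,0)
P² = 2/3
sum k=1..1:
  [1] −1/1 = -1
S = -1
C² = P²·S² = 2/3 ; C = -0.816497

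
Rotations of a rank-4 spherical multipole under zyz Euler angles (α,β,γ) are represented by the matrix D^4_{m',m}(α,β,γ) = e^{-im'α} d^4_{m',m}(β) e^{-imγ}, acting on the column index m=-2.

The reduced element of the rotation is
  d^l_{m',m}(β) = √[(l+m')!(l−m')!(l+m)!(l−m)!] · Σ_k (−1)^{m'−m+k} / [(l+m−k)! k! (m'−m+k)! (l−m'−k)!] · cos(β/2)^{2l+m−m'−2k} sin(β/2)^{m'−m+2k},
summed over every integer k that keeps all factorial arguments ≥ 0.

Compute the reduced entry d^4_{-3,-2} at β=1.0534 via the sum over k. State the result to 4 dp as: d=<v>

d=-0.0098

d^4_{-3,-2}(β=1.0534) via the finite sum:
With c≡cos(β/2)=0.864471 and s≡sin(β/2)=0.502683, N=[1·5040·2·720]^{1/2}=2693.993318
k: max(0,(-2)−(-3))=1 … min(4+(-2),4−(-3))=2
  k=1: (−1)^0·2693.9933/(720)·0.8645^7·0.5027^1 = +0.678594
  k=2: (−1)^1·2693.9933/(240)·0.8645^5·0.5027^3 = -0.688367
d^4_{-3,-2}(1.0534) = +0.678594 -0.688367 = -0.009773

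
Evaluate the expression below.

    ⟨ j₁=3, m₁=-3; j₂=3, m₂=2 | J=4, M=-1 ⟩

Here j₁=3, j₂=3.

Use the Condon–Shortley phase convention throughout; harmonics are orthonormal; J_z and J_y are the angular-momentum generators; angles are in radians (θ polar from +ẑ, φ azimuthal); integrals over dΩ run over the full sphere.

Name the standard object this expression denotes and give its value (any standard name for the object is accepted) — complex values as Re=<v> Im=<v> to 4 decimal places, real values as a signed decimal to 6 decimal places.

This is a Clebsch–Gordan (vector-coupling) coefficient.
j₁+j₂−J=2  J+j₁−j₂=4  J−j₁+j₂=4  j₁+j₂+J+1=11
(j₁±m₁, j₂±m₂, J±M) = (0,6,5,1,3,5)
P² = 1244160/77
sum k=2..2:
  [2] +1/288 = 1/288
S = 1/288
C² = P²·S² = 15/77 ; C = +0.441367

Clebsch–Gordan coefficient, +√(15/77) ≈ +0.441367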